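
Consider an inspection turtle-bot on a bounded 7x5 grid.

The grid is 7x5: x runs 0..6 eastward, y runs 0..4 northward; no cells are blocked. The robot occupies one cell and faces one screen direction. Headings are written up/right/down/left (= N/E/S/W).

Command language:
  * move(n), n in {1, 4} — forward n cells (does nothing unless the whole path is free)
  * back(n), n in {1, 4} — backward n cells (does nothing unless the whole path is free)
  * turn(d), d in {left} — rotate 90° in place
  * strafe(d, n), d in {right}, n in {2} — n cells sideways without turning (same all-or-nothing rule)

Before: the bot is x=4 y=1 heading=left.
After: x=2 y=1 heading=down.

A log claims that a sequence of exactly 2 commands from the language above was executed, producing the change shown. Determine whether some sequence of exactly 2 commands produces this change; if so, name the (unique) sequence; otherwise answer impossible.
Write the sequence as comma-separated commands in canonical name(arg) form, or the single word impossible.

key: cell and facing (now S) both changed — the 2 commands mix motion and turning
t0: x=4 y=1 heading=left
1. turn(left) → x=4 y=1 heading=down
2. strafe(right, 2) → x=2 y=1 heading=down
no other 2-command option fits: unique.

turn(left), strafe(right, 2)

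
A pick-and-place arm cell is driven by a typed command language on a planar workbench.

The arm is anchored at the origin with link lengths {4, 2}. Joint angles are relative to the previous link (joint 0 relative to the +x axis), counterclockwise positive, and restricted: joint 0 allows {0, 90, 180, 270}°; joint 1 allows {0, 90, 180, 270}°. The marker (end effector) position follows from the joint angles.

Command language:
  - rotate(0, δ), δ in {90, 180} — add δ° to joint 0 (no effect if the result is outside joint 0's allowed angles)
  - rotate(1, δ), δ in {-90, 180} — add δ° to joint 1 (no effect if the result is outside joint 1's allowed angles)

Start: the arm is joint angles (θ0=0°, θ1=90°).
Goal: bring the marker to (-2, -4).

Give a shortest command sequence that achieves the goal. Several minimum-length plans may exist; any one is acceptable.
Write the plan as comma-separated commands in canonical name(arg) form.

rotate(0, 180), rotate(1, 180), rotate(0, 90)

initial: joint angles (θ0=0°, θ1=90°)
t=1 rotate(0, 180) ⇒ joint angles (θ0=180°, θ1=90°)
t=2 rotate(1, 180) ⇒ joint angles (θ0=180°, θ1=270°)
t=3 rotate(0, 90) ⇒ joint angles (θ0=270°, θ1=270°)
minimal: 3 command(s), checked below 3.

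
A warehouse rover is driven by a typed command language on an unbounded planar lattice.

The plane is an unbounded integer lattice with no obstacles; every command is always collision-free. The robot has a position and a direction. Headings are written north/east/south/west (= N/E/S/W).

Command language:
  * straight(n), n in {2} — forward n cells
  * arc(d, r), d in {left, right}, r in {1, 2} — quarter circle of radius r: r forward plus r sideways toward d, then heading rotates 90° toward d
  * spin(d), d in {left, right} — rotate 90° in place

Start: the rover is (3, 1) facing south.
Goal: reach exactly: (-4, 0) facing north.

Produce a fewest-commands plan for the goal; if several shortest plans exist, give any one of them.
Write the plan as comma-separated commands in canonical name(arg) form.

start: (3, 1) facing south
[1] after arc(right, 2): (1, -1) facing west
[2] after straight(2): (-1, -1) facing west
[3] after straight(2): (-3, -1) facing west
[4] after arc(right, 1): (-4, 0) facing north
no 3-step plan works, so 4 is optimal.

arc(right, 2), straight(2), straight(2), arc(right, 1)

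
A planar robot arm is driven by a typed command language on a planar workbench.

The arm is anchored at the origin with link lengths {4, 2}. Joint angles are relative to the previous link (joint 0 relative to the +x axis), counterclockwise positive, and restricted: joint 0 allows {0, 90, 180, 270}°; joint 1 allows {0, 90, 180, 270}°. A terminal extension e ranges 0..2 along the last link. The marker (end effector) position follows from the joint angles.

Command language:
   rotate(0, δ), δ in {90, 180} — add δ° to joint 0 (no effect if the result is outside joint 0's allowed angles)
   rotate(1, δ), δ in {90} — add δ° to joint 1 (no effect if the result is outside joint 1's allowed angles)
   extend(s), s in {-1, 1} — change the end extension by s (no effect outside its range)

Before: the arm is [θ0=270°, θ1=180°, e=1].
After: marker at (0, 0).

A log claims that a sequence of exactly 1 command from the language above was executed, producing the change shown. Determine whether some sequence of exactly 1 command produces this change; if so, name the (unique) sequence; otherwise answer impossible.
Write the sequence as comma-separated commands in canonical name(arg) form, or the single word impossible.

extend(1)

begin: [θ0=270°, θ1=180°, e=1]
[1] after extend(1): [θ0=270°, θ1=180°, e=2]
uniquely the one of 5 1-step routes that fits.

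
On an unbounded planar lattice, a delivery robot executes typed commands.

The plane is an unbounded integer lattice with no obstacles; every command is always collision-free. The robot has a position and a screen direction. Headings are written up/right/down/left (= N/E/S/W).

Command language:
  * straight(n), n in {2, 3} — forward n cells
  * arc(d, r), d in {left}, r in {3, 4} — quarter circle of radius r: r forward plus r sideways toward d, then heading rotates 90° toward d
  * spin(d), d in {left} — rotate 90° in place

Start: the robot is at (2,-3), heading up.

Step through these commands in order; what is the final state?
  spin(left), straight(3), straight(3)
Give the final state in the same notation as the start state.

begin: at (2,-3), heading up
[1] after spin(left): at (2,-3), heading left
[2] after straight(3): at (-1,-3), heading left
[3] after straight(3): at (-4,-3), heading left

at (-4,-3), heading left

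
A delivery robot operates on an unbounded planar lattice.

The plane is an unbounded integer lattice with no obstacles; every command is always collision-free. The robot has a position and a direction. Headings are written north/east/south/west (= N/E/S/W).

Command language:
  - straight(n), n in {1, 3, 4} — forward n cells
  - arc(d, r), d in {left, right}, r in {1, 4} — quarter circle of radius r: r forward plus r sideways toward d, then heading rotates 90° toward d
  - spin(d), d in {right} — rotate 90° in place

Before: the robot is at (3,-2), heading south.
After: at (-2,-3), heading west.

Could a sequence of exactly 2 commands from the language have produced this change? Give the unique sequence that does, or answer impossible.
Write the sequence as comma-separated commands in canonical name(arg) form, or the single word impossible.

key: running straight(4) before arc(right, 1) would end elsewhere — order is forced
from: at (3,-2), heading south
t=1 arc(right, 1) ⇒ at (2,-3), heading west
t=2 straight(4) ⇒ at (-2,-3), heading west
uniquely the one of 64 2-step routes that fits.

arc(right, 1), straight(4)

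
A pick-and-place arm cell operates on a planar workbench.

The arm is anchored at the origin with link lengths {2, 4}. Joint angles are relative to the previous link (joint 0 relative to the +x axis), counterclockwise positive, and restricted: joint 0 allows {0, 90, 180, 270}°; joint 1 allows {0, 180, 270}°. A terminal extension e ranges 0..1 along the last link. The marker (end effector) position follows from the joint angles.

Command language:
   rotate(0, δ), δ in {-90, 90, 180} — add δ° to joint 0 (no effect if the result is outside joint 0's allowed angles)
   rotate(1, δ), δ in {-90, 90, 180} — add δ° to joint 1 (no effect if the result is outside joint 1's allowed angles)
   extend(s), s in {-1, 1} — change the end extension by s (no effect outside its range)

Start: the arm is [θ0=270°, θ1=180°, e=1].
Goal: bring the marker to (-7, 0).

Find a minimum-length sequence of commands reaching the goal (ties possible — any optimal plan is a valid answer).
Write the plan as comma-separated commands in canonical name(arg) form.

start: [θ0=270°, θ1=180°, e=1]
[1] after rotate(0, -90): [θ0=180°, θ1=180°, e=1]
[2] after rotate(1, 180): [θ0=180°, θ1=0°, e=1]
minimal: 2 command(s), checked below 2.

rotate(0, -90), rotate(1, 180)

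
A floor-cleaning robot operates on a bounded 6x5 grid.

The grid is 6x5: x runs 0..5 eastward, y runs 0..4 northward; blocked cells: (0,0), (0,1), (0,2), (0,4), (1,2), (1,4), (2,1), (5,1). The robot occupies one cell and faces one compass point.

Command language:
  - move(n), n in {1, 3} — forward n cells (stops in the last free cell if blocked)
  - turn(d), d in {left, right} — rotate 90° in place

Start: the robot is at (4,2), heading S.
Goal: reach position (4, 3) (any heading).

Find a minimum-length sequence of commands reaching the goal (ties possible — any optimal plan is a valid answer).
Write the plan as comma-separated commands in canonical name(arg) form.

turn(right), turn(right), move(1)

from: at (4,2), heading S
t=1 turn(right) ⇒ at (4,2), heading W
t=2 turn(right) ⇒ at (4,2), heading N
t=3 move(1) ⇒ at (4,3), heading N
minimal: 3 command(s), checked below 3.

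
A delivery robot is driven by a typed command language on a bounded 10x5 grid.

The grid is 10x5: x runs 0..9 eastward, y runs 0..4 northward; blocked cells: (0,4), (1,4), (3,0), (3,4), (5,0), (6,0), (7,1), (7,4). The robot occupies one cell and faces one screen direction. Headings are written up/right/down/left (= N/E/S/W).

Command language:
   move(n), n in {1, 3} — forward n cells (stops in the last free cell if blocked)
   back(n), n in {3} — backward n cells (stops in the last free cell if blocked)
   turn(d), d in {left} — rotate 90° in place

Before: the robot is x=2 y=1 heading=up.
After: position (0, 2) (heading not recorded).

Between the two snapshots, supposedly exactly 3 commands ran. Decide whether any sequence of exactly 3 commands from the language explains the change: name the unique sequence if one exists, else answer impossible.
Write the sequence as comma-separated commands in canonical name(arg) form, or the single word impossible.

key: order matters: swapping move(1) and move(3) lands elsewhere
initial: x=2 y=1 heading=up
t=1 move(1) ⇒ x=2 y=2 heading=up
t=2 turn(left) ⇒ x=2 y=2 heading=left
t=3 move(3) ⇒ x=0 y=2 heading=left
no other 3-command option fits: unique.

move(1), turn(left), move(3)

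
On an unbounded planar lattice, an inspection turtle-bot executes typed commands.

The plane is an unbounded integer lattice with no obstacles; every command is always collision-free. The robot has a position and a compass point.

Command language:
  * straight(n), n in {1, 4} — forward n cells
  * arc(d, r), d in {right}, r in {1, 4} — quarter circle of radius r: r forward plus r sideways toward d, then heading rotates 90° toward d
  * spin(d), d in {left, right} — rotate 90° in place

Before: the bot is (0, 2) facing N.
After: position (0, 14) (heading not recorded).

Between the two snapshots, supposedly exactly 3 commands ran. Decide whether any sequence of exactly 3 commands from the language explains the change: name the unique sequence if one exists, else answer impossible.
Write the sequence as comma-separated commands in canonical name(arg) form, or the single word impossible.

t0: (0, 2) facing N
step 1 (straight(4)): (0, 6) facing N
step 2 (straight(4)): (0, 10) facing N
step 3 (straight(4)): (0, 14) facing N
all 216 alternatives checked — unique.

straight(4), straight(4), straight(4)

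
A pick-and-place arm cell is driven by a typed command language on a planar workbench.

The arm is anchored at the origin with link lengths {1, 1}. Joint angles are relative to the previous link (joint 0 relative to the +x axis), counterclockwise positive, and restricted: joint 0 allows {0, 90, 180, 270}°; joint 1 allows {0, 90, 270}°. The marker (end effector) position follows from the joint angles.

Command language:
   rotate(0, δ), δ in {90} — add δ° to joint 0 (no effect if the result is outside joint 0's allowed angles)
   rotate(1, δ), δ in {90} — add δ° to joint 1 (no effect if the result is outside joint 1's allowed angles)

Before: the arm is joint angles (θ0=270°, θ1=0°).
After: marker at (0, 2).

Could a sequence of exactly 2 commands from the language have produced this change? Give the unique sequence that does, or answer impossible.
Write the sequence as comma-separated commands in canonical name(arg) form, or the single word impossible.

from: joint angles (θ0=270°, θ1=0°)
1. rotate(0, 90) → joint angles (θ0=0°, θ1=0°)
2. rotate(0, 90) → joint angles (θ0=90°, θ1=0°)
uniquely the one of 4 2-step routes that fits.

rotate(0, 90), rotate(0, 90)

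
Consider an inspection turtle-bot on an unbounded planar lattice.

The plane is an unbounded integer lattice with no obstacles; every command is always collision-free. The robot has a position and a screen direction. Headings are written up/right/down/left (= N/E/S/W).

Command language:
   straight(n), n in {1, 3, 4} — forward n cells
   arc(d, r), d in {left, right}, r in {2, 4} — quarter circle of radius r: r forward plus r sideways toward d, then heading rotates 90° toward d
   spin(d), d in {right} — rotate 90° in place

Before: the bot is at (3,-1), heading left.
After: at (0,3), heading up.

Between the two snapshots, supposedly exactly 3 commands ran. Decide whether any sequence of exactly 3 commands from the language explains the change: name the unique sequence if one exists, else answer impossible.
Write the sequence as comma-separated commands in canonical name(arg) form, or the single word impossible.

key: running straight(4) before straight(3) would end elsewhere — order is forced
initial: at (3,-1), heading left
1. straight(3) → at (0,-1), heading left
2. spin(right) → at (0,-1), heading up
3. straight(4) → at (0,3), heading up
uniquely the one of 512 3-step routes that fits.

straight(3), spin(right), straight(4)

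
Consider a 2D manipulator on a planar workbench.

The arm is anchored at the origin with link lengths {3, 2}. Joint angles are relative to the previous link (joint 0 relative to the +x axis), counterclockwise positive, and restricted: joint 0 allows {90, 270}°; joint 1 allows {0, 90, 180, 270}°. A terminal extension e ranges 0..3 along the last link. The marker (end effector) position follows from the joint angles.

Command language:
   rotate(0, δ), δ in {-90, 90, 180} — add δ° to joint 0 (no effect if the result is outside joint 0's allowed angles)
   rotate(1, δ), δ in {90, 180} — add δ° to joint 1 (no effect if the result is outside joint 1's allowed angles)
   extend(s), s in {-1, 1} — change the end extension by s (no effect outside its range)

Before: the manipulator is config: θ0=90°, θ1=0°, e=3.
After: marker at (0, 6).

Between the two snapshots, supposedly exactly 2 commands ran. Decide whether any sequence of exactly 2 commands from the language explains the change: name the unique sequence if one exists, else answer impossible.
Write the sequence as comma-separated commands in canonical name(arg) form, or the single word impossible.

extend(-1), extend(-1)

initial: config: θ0=90°, θ1=0°, e=3
[1] after extend(-1): config: θ0=90°, θ1=0°, e=2
[2] after extend(-1): config: θ0=90°, θ1=0°, e=1
uniquely the one of 49 2-step routes that fits.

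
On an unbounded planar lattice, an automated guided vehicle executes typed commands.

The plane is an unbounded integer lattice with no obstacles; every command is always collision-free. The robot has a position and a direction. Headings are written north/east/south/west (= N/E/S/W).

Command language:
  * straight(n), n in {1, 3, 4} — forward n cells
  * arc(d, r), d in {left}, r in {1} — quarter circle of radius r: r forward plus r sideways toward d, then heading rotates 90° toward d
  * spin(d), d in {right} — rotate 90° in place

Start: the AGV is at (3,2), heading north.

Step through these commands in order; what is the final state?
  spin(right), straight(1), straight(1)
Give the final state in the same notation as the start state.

at (5,2), heading east

t0: at (3,2), heading north
t=1 spin(right) ⇒ at (3,2), heading east
t=2 straight(1) ⇒ at (4,2), heading east
t=3 straight(1) ⇒ at (5,2), heading east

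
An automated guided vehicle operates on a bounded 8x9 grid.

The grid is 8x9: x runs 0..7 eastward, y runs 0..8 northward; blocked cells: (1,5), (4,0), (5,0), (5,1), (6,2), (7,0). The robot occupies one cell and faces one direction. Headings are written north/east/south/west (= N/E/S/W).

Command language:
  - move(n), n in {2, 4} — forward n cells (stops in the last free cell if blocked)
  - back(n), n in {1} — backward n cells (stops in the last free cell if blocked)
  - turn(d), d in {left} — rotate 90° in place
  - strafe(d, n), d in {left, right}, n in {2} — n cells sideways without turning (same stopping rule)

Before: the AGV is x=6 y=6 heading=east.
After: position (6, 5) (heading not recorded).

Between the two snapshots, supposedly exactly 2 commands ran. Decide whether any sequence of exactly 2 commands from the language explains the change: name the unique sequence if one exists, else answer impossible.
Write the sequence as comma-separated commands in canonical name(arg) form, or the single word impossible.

key: running back(1) before turn(left) would end elsewhere — order is forced
initial: x=6 y=6 heading=east
1. turn(left) → x=6 y=6 heading=north
2. back(1) → x=6 y=5 heading=north
no other 2-command option fits: unique.

turn(left), back(1)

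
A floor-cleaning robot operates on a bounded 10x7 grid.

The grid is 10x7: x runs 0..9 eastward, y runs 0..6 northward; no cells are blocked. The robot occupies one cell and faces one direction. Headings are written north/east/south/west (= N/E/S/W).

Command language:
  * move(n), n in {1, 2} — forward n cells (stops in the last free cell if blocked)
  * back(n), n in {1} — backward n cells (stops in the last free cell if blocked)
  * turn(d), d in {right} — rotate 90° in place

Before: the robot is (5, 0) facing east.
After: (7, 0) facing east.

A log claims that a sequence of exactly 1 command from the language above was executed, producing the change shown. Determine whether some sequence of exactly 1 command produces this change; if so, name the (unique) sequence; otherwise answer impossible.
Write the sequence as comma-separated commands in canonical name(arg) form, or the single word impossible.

move(2)

key: still facing E — the one step turns nothing
start: (5, 0) facing east
[1] after move(2): (7, 0) facing east
no rival 1-sequence matches.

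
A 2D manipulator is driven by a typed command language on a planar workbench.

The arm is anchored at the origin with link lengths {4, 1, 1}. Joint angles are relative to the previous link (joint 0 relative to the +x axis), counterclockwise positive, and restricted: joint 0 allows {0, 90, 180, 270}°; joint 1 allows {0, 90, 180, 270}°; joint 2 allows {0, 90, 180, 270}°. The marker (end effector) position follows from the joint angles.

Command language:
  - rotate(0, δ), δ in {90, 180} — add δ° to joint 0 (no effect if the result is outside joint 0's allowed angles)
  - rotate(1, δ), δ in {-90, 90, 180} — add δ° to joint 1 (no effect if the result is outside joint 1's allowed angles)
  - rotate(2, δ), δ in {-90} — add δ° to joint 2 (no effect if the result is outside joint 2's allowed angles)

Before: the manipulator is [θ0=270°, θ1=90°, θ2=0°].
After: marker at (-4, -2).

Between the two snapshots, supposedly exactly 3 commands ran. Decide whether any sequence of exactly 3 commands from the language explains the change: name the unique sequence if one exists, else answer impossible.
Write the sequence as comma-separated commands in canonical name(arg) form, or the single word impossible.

rotate(0, 90), rotate(0, 90), rotate(0, 90)

start: [θ0=270°, θ1=90°, θ2=0°]
step 1 (rotate(0, 90)): [θ0=0°, θ1=90°, θ2=0°]
step 2 (rotate(0, 90)): [θ0=90°, θ1=90°, θ2=0°]
step 3 (rotate(0, 90)): [θ0=180°, θ1=90°, θ2=0°]
no rival 3-sequence matches.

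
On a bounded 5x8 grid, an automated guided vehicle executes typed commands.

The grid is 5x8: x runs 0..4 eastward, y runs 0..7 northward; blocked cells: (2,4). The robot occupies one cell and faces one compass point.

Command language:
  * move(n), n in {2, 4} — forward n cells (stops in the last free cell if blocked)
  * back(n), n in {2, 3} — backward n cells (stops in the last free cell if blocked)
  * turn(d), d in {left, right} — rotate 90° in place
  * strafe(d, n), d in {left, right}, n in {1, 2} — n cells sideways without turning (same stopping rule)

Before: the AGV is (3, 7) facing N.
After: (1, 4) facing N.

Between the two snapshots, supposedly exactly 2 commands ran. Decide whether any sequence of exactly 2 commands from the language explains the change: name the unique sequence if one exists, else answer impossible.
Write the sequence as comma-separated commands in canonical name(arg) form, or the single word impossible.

strafe(left, 2), back(3)

key: heading stays N — no command in the sequence turns
initial: (3, 7) facing N
1. strafe(left, 2) → (1, 7) facing N
2. back(3) → (1, 4) facing N
uniquely the one of 100 2-step routes that fits.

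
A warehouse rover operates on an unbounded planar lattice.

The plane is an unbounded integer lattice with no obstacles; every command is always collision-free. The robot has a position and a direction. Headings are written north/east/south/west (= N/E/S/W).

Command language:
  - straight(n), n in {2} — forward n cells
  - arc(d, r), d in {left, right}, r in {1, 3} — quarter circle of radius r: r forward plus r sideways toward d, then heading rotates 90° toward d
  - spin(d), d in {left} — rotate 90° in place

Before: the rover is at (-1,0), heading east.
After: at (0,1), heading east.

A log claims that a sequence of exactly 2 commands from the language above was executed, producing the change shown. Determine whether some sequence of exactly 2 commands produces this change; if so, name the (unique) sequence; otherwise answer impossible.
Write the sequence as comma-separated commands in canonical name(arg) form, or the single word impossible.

key: order matters: swapping spin(left) and arc(right, 1) lands elsewhere
t0: at (-1,0), heading east
1. spin(left) → at (-1,0), heading north
2. arc(right, 1) → at (0,1), heading east
uniquely the one of 36 2-step routes that fits.

spin(left), arc(right, 1)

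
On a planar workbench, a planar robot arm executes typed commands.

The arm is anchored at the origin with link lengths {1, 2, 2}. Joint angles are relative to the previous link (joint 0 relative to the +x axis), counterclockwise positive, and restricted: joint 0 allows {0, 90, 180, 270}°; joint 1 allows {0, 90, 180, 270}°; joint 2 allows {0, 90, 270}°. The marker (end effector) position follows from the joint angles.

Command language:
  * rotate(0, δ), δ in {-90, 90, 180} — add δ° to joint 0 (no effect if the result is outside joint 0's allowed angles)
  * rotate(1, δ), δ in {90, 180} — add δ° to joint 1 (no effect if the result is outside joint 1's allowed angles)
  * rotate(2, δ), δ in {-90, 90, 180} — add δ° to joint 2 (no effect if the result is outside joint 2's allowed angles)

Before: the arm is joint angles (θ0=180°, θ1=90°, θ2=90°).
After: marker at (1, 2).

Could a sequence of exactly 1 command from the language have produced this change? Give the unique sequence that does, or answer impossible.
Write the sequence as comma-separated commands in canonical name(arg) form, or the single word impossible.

rotate(1, 90)

initial: joint angles (θ0=180°, θ1=90°, θ2=90°)
t=1 rotate(1, 90) ⇒ joint angles (θ0=180°, θ1=180°, θ2=90°)
no rival 1-sequence matches.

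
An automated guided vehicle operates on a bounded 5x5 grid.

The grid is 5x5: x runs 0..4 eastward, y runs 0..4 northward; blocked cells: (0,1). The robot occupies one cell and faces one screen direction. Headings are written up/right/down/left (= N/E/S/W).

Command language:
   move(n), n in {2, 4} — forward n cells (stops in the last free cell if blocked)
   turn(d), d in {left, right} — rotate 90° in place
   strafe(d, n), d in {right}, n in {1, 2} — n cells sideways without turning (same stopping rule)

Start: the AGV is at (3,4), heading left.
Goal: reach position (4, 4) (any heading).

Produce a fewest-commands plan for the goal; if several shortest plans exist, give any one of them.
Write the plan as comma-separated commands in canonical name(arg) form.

t0: at (3,4), heading left
step 1 (turn(right)): at (3,4), heading up
step 2 (strafe(right, 2)): at (4,4), heading up
shorter routes all fall short; 2 is best.

turn(right), strafe(right, 2)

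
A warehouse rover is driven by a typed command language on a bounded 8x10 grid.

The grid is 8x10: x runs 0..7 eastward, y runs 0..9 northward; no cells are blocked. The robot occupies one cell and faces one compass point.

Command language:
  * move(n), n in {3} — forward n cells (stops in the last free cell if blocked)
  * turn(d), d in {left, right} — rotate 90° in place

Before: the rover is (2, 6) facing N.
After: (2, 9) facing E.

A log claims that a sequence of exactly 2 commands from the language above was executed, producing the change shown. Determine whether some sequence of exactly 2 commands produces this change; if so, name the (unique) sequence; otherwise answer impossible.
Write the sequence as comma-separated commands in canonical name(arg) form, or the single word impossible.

key: order matters: swapping move(3) and turn(right) lands elsewhere
start: (2, 6) facing N
t=1 move(3) ⇒ (2, 9) facing N
t=2 turn(right) ⇒ (2, 9) facing E
no other 2-command option fits: unique.

move(3), turn(right)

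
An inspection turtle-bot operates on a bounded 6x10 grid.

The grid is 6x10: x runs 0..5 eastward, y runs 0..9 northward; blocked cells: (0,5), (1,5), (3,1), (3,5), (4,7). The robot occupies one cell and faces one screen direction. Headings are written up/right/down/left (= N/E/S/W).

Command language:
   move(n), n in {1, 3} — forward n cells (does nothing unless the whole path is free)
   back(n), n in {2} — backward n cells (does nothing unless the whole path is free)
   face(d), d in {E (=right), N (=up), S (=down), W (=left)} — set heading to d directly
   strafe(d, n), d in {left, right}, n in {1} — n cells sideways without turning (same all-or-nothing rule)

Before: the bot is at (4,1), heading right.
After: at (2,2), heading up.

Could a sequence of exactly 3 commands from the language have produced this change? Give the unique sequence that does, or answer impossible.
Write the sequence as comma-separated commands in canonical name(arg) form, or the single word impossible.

strafe(left, 1), back(2), face(N)

key: cell and facing (now N) both changed — the 3 commands mix motion and turning
from: at (4,1), heading right
[1] after strafe(left, 1): at (4,2), heading right
[2] after back(2): at (2,2), heading right
[3] after face(N): at (2,2), heading up
uniquely the one of 729 3-step routes that fits.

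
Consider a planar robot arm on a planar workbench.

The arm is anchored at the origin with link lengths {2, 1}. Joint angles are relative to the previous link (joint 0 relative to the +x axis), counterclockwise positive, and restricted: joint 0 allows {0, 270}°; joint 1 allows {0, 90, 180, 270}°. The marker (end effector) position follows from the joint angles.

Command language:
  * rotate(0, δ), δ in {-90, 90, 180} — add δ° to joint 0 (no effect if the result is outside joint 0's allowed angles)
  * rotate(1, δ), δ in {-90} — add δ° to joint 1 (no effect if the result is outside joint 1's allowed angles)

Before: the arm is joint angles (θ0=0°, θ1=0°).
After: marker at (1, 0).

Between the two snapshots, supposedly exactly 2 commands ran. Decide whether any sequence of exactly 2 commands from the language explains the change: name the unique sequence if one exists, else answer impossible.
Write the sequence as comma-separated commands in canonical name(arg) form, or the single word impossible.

rotate(1, -90), rotate(1, -90)

begin: joint angles (θ0=0°, θ1=0°)
1. rotate(1, -90) → joint angles (θ0=0°, θ1=270°)
2. rotate(1, -90) → joint angles (θ0=0°, θ1=180°)
uniquely the one of 16 2-step routes that fits.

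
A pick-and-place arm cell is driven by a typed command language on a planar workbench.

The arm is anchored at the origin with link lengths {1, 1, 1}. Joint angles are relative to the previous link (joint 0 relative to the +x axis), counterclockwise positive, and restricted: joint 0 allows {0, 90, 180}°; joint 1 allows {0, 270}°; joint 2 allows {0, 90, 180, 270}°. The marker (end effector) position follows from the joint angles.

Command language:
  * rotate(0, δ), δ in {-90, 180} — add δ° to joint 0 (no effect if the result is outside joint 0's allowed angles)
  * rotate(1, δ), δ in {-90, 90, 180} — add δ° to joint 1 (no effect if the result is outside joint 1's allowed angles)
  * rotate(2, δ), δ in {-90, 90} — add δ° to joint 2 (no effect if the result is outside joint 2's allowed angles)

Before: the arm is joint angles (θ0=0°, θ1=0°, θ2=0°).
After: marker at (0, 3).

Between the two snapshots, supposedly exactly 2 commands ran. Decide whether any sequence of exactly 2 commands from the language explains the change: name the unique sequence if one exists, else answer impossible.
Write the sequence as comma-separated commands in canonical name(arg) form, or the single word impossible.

rotate(0, 180), rotate(0, -90)

key: order matters: swapping rotate(0, 180) and rotate(0, -90) lands elsewhere
begin: joint angles (θ0=0°, θ1=0°, θ2=0°)
step 1 (rotate(0, 180)): joint angles (θ0=180°, θ1=0°, θ2=0°)
step 2 (rotate(0, -90)): joint angles (θ0=90°, θ1=0°, θ2=0°)
all 49 alternatives checked — unique.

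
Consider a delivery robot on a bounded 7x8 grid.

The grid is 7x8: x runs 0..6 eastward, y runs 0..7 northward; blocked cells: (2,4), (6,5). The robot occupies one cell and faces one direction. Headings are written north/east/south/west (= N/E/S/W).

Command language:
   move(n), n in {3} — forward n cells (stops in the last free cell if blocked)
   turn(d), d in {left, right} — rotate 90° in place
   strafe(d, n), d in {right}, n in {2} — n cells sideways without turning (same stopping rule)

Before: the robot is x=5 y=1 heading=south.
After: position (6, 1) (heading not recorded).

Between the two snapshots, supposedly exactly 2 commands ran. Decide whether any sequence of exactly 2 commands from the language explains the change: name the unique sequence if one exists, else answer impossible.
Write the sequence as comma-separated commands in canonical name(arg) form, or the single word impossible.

turn(left), move(3)

key: move(3) runs into the grid edge before its full distance
start: x=5 y=1 heading=south
step 1 (turn(left)): x=5 y=1 heading=east
step 2 (move(3)): x=6 y=1 heading=east
no other 2-command option fits: unique.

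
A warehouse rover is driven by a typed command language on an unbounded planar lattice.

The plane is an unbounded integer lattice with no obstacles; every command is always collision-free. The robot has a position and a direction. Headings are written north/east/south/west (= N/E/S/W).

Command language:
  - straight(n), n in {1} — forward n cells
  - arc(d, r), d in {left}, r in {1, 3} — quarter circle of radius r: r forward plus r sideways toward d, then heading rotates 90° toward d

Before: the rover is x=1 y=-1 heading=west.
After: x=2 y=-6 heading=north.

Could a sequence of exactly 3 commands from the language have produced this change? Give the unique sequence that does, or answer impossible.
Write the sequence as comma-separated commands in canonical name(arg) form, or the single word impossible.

key: position moved to (2,-6) AND the heading swung to N — translation plus rotation needed
initial: x=1 y=-1 heading=west
t=1 arc(left, 3) ⇒ x=-2 y=-4 heading=south
t=2 arc(left, 3) ⇒ x=1 y=-7 heading=east
t=3 arc(left, 1) ⇒ x=2 y=-6 heading=north
no other 3-command option fits: unique.

arc(left, 3), arc(left, 3), arc(left, 1)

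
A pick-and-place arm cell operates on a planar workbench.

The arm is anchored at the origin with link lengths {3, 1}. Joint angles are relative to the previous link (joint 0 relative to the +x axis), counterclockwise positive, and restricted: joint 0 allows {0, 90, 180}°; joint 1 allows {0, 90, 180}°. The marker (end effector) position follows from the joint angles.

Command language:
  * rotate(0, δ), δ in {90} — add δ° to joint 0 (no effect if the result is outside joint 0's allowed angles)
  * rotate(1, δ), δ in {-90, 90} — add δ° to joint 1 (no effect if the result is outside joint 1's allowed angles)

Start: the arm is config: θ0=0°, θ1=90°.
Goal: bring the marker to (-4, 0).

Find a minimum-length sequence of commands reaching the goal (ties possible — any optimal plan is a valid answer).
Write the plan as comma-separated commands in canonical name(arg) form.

t0: config: θ0=0°, θ1=90°
[1] after rotate(1, -90): config: θ0=0°, θ1=0°
[2] after rotate(0, 90): config: θ0=90°, θ1=0°
[3] after rotate(0, 90): config: θ0=180°, θ1=0°
nothing shorter than 3 reaches the goal.

rotate(1, -90), rotate(0, 90), rotate(0, 90)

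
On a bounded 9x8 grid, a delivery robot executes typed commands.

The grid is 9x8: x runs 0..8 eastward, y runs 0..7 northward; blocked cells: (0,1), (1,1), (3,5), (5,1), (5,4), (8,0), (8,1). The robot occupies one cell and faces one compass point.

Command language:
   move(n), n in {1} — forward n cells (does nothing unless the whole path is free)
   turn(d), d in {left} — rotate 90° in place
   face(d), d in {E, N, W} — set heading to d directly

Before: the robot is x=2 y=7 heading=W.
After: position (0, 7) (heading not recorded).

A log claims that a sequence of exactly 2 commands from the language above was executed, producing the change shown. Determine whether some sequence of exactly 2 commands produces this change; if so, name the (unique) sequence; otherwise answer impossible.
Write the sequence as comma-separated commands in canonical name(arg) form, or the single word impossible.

move(1), move(1)

begin: x=2 y=7 heading=W
[1] after move(1): x=1 y=7 heading=W
[2] after move(1): x=0 y=7 heading=W
no other 2-command option fits: unique.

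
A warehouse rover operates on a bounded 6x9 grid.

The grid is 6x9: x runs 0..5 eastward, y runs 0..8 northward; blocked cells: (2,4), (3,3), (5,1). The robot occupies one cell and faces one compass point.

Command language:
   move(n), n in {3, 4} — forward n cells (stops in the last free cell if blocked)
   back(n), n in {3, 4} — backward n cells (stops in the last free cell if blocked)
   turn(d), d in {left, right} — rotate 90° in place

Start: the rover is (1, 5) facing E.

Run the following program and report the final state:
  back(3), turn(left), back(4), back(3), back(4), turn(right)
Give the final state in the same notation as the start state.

begin: (1, 5) facing E
t=1 back(3) ⇒ (0, 5) facing E
t=2 turn(left) ⇒ (0, 5) facing N
t=3 back(4) ⇒ (0, 1) facing N
t=4 back(3) ⇒ (0, 0) facing N
t=5 back(4) ⇒ (0, 0) facing N
t=6 turn(right) ⇒ (0, 0) facing E

(0, 0) facing E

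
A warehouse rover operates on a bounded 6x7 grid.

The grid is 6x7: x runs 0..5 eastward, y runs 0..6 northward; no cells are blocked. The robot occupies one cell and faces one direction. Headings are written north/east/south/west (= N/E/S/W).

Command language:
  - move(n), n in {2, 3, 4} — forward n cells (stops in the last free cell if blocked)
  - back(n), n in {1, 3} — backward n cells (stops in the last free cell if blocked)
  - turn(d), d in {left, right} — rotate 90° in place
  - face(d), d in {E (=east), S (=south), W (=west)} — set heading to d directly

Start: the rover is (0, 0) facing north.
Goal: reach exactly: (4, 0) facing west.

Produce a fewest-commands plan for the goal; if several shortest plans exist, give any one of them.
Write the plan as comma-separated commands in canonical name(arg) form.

begin: (0, 0) facing north
step 1 (face(E)): (0, 0) facing east
step 2 (move(4)): (4, 0) facing east
step 3 (face(W)): (4, 0) facing west
minimal: 3 command(s), checked below 3.

face(E), move(4), face(W)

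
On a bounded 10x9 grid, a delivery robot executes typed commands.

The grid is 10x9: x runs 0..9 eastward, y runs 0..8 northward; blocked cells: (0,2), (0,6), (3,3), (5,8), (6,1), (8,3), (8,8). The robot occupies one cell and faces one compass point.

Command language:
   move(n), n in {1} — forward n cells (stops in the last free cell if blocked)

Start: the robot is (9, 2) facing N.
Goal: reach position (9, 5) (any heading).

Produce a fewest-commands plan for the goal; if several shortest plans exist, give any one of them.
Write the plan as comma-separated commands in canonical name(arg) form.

move(1), move(1), move(1)

from: (9, 2) facing N
[1] after move(1): (9, 3) facing N
[2] after move(1): (9, 4) facing N
[3] after move(1): (9, 5) facing N
minimal: 3 command(s), checked below 3.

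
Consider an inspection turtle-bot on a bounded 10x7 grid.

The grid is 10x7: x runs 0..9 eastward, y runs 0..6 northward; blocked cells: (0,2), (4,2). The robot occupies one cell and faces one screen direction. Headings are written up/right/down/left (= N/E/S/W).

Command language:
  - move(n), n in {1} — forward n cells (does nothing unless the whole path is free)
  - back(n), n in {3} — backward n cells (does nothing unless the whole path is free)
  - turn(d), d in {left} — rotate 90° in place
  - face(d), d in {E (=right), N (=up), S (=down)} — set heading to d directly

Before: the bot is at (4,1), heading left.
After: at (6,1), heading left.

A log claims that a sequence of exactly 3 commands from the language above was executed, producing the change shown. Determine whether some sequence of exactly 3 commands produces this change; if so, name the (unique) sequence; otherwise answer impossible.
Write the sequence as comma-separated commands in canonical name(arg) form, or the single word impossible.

back(3), back(3), move(1)

key: heading stays W — no command in the sequence turns
t0: at (4,1), heading left
[1] after back(3): at (7,1), heading left
[2] after back(3): at (7,1), heading left
[3] after move(1): at (6,1), heading left
uniquely the one of 216 3-step routes that fits.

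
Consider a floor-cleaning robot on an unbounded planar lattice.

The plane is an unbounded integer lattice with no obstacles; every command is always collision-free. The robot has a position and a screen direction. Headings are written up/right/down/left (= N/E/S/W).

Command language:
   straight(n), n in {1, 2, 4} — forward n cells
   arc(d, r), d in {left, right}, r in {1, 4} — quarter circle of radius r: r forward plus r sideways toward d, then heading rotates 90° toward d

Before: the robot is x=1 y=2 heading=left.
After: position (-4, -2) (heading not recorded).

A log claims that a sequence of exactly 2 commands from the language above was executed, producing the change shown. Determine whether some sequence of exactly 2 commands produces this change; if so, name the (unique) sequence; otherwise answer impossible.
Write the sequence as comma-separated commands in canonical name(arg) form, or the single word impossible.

key: order matters: swapping straight(1) and arc(left, 4) lands elsewhere
from: x=1 y=2 heading=left
t=1 straight(1) ⇒ x=0 y=2 heading=left
t=2 arc(left, 4) ⇒ x=-4 y=-2 heading=down
uniquely the one of 49 2-step routes that fits.

straight(1), arc(left, 4)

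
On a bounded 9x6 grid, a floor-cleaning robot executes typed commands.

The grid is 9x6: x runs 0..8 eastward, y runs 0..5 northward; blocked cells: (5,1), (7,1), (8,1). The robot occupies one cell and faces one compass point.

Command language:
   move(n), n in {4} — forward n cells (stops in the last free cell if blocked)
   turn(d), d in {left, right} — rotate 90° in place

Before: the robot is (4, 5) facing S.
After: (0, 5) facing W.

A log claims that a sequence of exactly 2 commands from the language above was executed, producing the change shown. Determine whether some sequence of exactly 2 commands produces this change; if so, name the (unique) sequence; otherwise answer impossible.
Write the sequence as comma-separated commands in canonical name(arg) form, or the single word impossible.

key: cell and facing (now W) both changed — the 2 commands mix motion and turning
initial: (4, 5) facing S
1. turn(right) → (4, 5) facing W
2. move(4) → (0, 5) facing W
all 9 alternatives checked — unique.

turn(right), move(4)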